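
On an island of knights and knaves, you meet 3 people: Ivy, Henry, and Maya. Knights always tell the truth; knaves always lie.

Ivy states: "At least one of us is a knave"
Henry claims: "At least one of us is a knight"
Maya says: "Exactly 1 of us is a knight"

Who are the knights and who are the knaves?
Ivy is a knight.
Henry is a knight.
Maya is a knave.

Verification:
- Ivy (knight) says "At least one of us is a knave" - this is TRUE because Maya is a knave.
- Henry (knight) says "At least one of us is a knight" - this is TRUE because Ivy and Henry are knights.
- Maya (knave) says "Exactly 1 of us is a knight" - this is FALSE (a lie) because there are 2 knights.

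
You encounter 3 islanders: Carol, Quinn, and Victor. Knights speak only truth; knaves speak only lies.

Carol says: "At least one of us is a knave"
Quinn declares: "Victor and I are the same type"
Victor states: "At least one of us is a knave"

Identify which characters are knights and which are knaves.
Carol is a knight.
Quinn is a knave.
Victor is a knight.

Verification:
- Carol (knight) says "At least one of us is a knave" - this is TRUE because Quinn is a knave.
- Quinn (knave) says "Victor and I are the same type" - this is FALSE (a lie) because Quinn is a knave and Victor is a knight.
- Victor (knight) says "At least one of us is a knave" - this is TRUE because Quinn is a knave.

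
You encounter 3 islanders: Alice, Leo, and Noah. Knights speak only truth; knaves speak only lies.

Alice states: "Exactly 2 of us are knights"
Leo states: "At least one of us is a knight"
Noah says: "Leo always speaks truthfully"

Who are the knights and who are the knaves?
Alice is a knave.
Leo is a knave.
Noah is a knave.

Verification:
- Alice (knave) says "Exactly 2 of us are knights" - this is FALSE (a lie) because there are 0 knights.
- Leo (knave) says "At least one of us is a knight" - this is FALSE (a lie) because no one is a knight.
- Noah (knave) says "Leo always speaks truthfully" - this is FALSE (a lie) because Leo is a knave.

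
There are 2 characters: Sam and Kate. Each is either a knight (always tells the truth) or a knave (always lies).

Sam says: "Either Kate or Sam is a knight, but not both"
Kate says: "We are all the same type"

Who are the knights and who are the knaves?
Sam is a knight.
Kate is a knave.

Verification:
- Sam (knight) says "Either Kate or Sam is a knight, but not both" - this is TRUE because Kate is a knave and Sam is a knight.
- Kate (knave) says "We are all the same type" - this is FALSE (a lie) because Sam is a knight and Kate is a knave.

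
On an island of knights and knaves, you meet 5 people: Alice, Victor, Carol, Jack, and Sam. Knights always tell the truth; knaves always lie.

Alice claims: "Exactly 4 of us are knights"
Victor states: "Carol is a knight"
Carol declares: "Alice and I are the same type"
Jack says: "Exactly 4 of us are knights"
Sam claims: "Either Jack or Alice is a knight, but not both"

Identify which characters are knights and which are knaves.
Alice is a knight.
Victor is a knight.
Carol is a knight.
Jack is a knight.
Sam is a knave.

Verification:
- Alice (knight) says "Exactly 4 of us are knights" - this is TRUE because there are 4 knights.
- Victor (knight) says "Carol is a knight" - this is TRUE because Carol is a knight.
- Carol (knight) says "Alice and I are the same type" - this is TRUE because Carol is a knight and Alice is a knight.
- Jack (knight) says "Exactly 4 of us are knights" - this is TRUE because there are 4 knights.
- Sam (knave) says "Either Jack or Alice is a knight, but not both" - this is FALSE (a lie) because Jack is a knight and Alice is a knight.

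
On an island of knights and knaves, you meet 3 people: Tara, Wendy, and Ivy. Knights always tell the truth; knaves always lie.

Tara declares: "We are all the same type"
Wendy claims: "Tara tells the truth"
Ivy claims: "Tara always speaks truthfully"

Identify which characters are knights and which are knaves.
Tara is a knight.
Wendy is a knight.
Ivy is a knight.

Verification:
- Tara (knight) says "We are all the same type" - this is TRUE because Tara, Wendy, and Ivy are knights.
- Wendy (knight) says "Tara tells the truth" - this is TRUE because Tara is a knight.
- Ivy (knight) says "Tara always speaks truthfully" - this is TRUE because Tara is a knight.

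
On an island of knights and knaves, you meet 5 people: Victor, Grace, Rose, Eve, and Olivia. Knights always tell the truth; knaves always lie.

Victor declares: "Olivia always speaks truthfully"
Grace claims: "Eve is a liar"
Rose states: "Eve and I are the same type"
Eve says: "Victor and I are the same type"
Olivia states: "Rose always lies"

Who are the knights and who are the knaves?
Victor is a knight.
Grace is a knave.
Rose is a knave.
Eve is a knight.
Olivia is a knight.

Verification:
- Victor (knight) says "Olivia always speaks truthfully" - this is TRUE because Olivia is a knight.
- Grace (knave) says "Eve is a liar" - this is FALSE (a lie) because Eve is a knight.
- Rose (knave) says "Eve and I are the same type" - this is FALSE (a lie) because Rose is a knave and Eve is a knight.
- Eve (knight) says "Victor and I are the same type" - this is TRUE because Eve is a knight and Victor is a knight.
- Olivia (knight) says "Rose always lies" - this is TRUE because Rose is a knave.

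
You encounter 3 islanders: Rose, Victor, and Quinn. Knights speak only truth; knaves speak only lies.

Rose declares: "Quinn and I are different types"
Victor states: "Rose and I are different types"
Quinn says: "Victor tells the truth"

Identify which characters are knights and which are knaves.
Rose is a knave.
Victor is a knave.
Quinn is a knave.

Verification:
- Rose (knave) says "Quinn and I are different types" - this is FALSE (a lie) because Rose is a knave and Quinn is a knave.
- Victor (knave) says "Rose and I are different types" - this is FALSE (a lie) because Victor is a knave and Rose is a knave.
- Quinn (knave) says "Victor tells the truth" - this is FALSE (a lie) because Victor is a knave.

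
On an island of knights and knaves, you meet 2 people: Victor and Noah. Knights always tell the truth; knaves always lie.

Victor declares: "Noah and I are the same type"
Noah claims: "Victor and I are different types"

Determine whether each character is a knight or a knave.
Victor is a knave.
Noah is a knight.

Verification:
- Victor (knave) says "Noah and I are the same type" - this is FALSE (a lie) because Victor is a knave and Noah is a knight.
- Noah (knight) says "Victor and I are different types" - this is TRUE because Noah is a knight and Victor is a knave.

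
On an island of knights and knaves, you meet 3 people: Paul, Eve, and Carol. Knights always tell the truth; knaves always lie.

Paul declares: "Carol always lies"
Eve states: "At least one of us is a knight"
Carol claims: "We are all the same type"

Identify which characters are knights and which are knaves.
Paul is a knight.
Eve is a knight.
Carol is a knave.

Verification:
- Paul (knight) says "Carol always lies" - this is TRUE because Carol is a knave.
- Eve (knight) says "At least one of us is a knight" - this is TRUE because Paul and Eve are knights.
- Carol (knave) says "We are all the same type" - this is FALSE (a lie) because Paul and Eve are knights and Carol is a knave.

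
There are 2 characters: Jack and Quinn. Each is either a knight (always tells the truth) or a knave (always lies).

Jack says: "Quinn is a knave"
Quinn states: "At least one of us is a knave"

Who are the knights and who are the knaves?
Jack is a knave.
Quinn is a knight.

Verification:
- Jack (knave) says "Quinn is a knave" - this is FALSE (a lie) because Quinn is a knight.
- Quinn (knight) says "At least one of us is a knave" - this is TRUE because Jack is a knave.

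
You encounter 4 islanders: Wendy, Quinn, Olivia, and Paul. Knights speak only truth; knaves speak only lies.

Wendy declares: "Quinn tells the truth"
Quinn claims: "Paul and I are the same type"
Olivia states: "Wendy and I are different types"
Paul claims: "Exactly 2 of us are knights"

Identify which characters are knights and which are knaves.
Wendy is a knave.
Quinn is a knave.
Olivia is a knight.
Paul is a knight.

Verification:
- Wendy (knave) says "Quinn tells the truth" - this is FALSE (a lie) because Quinn is a knave.
- Quinn (knave) says "Paul and I are the same type" - this is FALSE (a lie) because Quinn is a knave and Paul is a knight.
- Olivia (knight) says "Wendy and I are different types" - this is TRUE because Olivia is a knight and Wendy is a knave.
- Paul (knight) says "Exactly 2 of us are knights" - this is TRUE because there are 2 knights.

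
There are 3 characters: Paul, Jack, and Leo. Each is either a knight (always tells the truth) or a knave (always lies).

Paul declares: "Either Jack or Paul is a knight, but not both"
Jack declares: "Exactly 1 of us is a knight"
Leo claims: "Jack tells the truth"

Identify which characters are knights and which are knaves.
Paul is a knave.
Jack is a knave.
Leo is a knave.

Verification:
- Paul (knave) says "Either Jack or Paul is a knight, but not both" - this is FALSE (a lie) because Jack is a knave and Paul is a knave.
- Jack (knave) says "Exactly 1 of us is a knight" - this is FALSE (a lie) because there are 0 knights.
- Leo (knave) says "Jack tells the truth" - this is FALSE (a lie) because Jack is a knave.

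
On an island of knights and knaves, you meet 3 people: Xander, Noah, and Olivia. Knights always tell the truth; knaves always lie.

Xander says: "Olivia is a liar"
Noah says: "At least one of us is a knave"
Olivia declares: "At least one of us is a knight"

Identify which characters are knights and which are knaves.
Xander is a knave.
Noah is a knight.
Olivia is a knight.

Verification:
- Xander (knave) says "Olivia is a liar" - this is FALSE (a lie) because Olivia is a knight.
- Noah (knight) says "At least one of us is a knave" - this is TRUE because Xander is a knave.
- Olivia (knight) says "At least one of us is a knight" - this is TRUE because Noah and Olivia are knights.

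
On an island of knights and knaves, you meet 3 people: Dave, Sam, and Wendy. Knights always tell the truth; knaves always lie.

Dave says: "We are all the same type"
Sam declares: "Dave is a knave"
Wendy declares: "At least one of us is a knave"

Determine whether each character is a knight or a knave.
Dave is a knave.
Sam is a knight.
Wendy is a knight.

Verification:
- Dave (knave) says "We are all the same type" - this is FALSE (a lie) because Sam and Wendy are knights and Dave is a knave.
- Sam (knight) says "Dave is a knave" - this is TRUE because Dave is a knave.
- Wendy (knight) says "At least one of us is a knave" - this is TRUE because Dave is a knave.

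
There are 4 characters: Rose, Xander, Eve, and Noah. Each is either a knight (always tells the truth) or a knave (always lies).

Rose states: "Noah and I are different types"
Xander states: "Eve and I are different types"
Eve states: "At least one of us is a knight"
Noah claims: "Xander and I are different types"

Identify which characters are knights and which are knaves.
Rose is a knave.
Xander is a knave.
Eve is a knave.
Noah is a knave.

Verification:
- Rose (knave) says "Noah and I are different types" - this is FALSE (a lie) because Rose is a knave and Noah is a knave.
- Xander (knave) says "Eve and I are different types" - this is FALSE (a lie) because Xander is a knave and Eve is a knave.
- Eve (knave) says "At least one of us is a knight" - this is FALSE (a lie) because no one is a knight.
- Noah (knave) says "Xander and I are different types" - this is FALSE (a lie) because Noah is a knave and Xander is a knave.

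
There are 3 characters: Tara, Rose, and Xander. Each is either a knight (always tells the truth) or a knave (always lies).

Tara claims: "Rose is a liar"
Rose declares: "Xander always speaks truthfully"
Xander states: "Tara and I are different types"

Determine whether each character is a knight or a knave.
Tara is a knave.
Rose is a knight.
Xander is a knight.

Verification:
- Tara (knave) says "Rose is a liar" - this is FALSE (a lie) because Rose is a knight.
- Rose (knight) says "Xander always speaks truthfully" - this is TRUE because Xander is a knight.
- Xander (knight) says "Tara and I are different types" - this is TRUE because Xander is a knight and Tara is a knave.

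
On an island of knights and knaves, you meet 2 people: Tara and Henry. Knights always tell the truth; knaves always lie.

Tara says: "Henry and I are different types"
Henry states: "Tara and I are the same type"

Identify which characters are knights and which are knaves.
Tara is a knight.
Henry is a knave.

Verification:
- Tara (knight) says "Henry and I are different types" - this is TRUE because Tara is a knight and Henry is a knave.
- Henry (knave) says "Tara and I are the same type" - this is FALSE (a lie) because Henry is a knave and Tara is a knight.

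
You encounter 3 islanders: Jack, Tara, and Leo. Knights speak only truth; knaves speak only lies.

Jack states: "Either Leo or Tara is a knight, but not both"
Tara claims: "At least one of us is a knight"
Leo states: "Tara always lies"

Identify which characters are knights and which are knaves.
Jack is a knight.
Tara is a knight.
Leo is a knave.

Verification:
- Jack (knight) says "Either Leo or Tara is a knight, but not both" - this is TRUE because Leo is a knave and Tara is a knight.
- Tara (knight) says "At least one of us is a knight" - this is TRUE because Jack and Tara are knights.
- Leo (knave) says "Tara always lies" - this is FALSE (a lie) because Tara is a knight.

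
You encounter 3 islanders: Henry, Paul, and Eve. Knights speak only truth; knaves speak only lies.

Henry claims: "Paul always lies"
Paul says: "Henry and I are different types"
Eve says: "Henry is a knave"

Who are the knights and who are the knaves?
Henry is a knave.
Paul is a knight.
Eve is a knight.

Verification:
- Henry (knave) says "Paul always lies" - this is FALSE (a lie) because Paul is a knight.
- Paul (knight) says "Henry and I are different types" - this is TRUE because Paul is a knight and Henry is a knave.
- Eve (knight) says "Henry is a knave" - this is TRUE because Henry is a knave.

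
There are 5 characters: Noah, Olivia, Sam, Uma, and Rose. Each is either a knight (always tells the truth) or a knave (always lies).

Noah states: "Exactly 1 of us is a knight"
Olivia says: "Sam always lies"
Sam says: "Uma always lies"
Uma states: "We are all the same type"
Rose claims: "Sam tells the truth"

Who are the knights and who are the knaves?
Noah is a knave.
Olivia is a knave.
Sam is a knight.
Uma is a knave.
Rose is a knight.

Verification:
- Noah (knave) says "Exactly 1 of us is a knight" - this is FALSE (a lie) because there are 2 knights.
- Olivia (knave) says "Sam always lies" - this is FALSE (a lie) because Sam is a knight.
- Sam (knight) says "Uma always lies" - this is TRUE because Uma is a knave.
- Uma (knave) says "We are all the same type" - this is FALSE (a lie) because Sam and Rose are knights and Noah, Olivia, and Uma are knaves.
- Rose (knight) says "Sam tells the truth" - this is TRUE because Sam is a knight.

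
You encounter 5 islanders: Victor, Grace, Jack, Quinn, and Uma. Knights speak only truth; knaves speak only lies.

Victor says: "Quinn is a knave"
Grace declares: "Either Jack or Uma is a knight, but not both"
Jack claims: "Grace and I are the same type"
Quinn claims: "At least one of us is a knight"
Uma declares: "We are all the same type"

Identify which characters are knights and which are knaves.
Victor is a knave.
Grace is a knight.
Jack is a knight.
Quinn is a knight.
Uma is a knave.

Verification:
- Victor (knave) says "Quinn is a knave" - this is FALSE (a lie) because Quinn is a knight.
- Grace (knight) says "Either Jack or Uma is a knight, but not both" - this is TRUE because Jack is a knight and Uma is a knave.
- Jack (knight) says "Grace and I are the same type" - this is TRUE because Jack is a knight and Grace is a knight.
- Quinn (knight) says "At least one of us is a knight" - this is TRUE because Grace, Jack, and Quinn are knights.
- Uma (knave) says "We are all the same type" - this is FALSE (a lie) because Grace, Jack, and Quinn are knights and Victor and Uma are knaves.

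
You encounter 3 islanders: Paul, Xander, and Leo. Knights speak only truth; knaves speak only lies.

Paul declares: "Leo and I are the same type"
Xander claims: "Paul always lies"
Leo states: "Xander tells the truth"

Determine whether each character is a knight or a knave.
Paul is a knave.
Xander is a knight.
Leo is a knight.

Verification:
- Paul (knave) says "Leo and I are the same type" - this is FALSE (a lie) because Paul is a knave and Leo is a knight.
- Xander (knight) says "Paul always lies" - this is TRUE because Paul is a knave.
- Leo (knight) says "Xander tells the truth" - this is TRUE because Xander is a knight.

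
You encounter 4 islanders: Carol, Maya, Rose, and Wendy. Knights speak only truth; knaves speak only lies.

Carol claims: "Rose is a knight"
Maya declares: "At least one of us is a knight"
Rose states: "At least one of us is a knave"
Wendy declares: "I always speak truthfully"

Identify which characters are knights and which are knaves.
Carol is a knight.
Maya is a knight.
Rose is a knight.
Wendy is a knave.

Verification:
- Carol (knight) says "Rose is a knight" - this is TRUE because Rose is a knight.
- Maya (knight) says "At least one of us is a knight" - this is TRUE because Carol, Maya, and Rose are knights.
- Rose (knight) says "At least one of us is a knave" - this is TRUE because Wendy is a knave.
- Wendy (knave) says "I always speak truthfully" - this is FALSE (a lie) because Wendy is a knave.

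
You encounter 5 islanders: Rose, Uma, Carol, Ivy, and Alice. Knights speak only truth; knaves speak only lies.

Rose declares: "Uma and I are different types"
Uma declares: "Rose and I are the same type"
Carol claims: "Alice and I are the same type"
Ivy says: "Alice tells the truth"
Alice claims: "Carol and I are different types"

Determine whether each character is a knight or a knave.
Rose is a knight.
Uma is a knave.
Carol is a knave.
Ivy is a knight.
Alice is a knight.

Verification:
- Rose (knight) says "Uma and I are different types" - this is TRUE because Rose is a knight and Uma is a knave.
- Uma (knave) says "Rose and I are the same type" - this is FALSE (a lie) because Uma is a knave and Rose is a knight.
- Carol (knave) says "Alice and I are the same type" - this is FALSE (a lie) because Carol is a knave and Alice is a knight.
- Ivy (knight) says "Alice tells the truth" - this is TRUE because Alice is a knight.
- Alice (knight) says "Carol and I are different types" - this is TRUE because Alice is a knight and Carol is a knave.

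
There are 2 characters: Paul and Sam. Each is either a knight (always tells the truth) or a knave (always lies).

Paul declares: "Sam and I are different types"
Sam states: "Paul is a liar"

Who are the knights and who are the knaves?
Paul is a knight.
Sam is a knave.

Verification:
- Paul (knight) says "Sam and I are different types" - this is TRUE because Paul is a knight and Sam is a knave.
- Sam (knave) says "Paul is a liar" - this is FALSE (a lie) because Paul is a knight.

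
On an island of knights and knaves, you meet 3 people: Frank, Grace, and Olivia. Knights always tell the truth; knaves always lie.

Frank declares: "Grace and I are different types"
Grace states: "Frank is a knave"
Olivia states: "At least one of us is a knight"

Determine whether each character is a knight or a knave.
Frank is a knight.
Grace is a knave.
Olivia is a knight.

Verification:
- Frank (knight) says "Grace and I are different types" - this is TRUE because Frank is a knight and Grace is a knave.
- Grace (knave) says "Frank is a knave" - this is FALSE (a lie) because Frank is a knight.
- Olivia (knight) says "At least one of us is a knight" - this is TRUE because Frank and Olivia are knights.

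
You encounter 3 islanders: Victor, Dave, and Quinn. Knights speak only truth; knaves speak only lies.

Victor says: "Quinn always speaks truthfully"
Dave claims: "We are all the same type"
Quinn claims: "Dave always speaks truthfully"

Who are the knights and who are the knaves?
Victor is a knight.
Dave is a knight.
Quinn is a knight.

Verification:
- Victor (knight) says "Quinn always speaks truthfully" - this is TRUE because Quinn is a knight.
- Dave (knight) says "We are all the same type" - this is TRUE because Victor, Dave, and Quinn are knights.
- Quinn (knight) says "Dave always speaks truthfully" - this is TRUE because Dave is a knight.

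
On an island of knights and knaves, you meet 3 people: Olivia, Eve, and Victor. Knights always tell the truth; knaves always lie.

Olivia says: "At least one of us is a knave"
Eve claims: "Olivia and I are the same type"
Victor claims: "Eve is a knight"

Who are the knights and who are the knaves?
Olivia is a knight.
Eve is a knave.
Victor is a knave.

Verification:
- Olivia (knight) says "At least one of us is a knave" - this is TRUE because Eve and Victor are knaves.
- Eve (knave) says "Olivia and I are the same type" - this is FALSE (a lie) because Eve is a knave and Olivia is a knight.
- Victor (knave) says "Eve is a knight" - this is FALSE (a lie) because Eve is a knave.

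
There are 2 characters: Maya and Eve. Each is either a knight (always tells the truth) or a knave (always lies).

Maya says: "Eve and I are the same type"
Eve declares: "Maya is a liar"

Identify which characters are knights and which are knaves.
Maya is a knave.
Eve is a knight.

Verification:
- Maya (knave) says "Eve and I are the same type" - this is FALSE (a lie) because Maya is a knave and Eve is a knight.
- Eve (knight) says "Maya is a liar" - this is TRUE because Maya is a knave.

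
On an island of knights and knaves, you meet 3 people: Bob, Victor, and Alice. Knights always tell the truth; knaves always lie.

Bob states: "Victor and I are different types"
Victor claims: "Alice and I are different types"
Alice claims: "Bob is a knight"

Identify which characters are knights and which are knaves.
Bob is a knave.
Victor is a knave.
Alice is a knave.

Verification:
- Bob (knave) says "Victor and I are different types" - this is FALSE (a lie) because Bob is a knave and Victor is a knave.
- Victor (knave) says "Alice and I are different types" - this is FALSE (a lie) because Victor is a knave and Alice is a knave.
- Alice (knave) says "Bob is a knight" - this is FALSE (a lie) because Bob is a knave.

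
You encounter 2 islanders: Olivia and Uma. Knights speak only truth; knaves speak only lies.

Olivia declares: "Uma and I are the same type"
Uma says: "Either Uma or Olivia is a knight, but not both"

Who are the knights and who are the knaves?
Olivia is a knave.
Uma is a knight.

Verification:
- Olivia (knave) says "Uma and I are the same type" - this is FALSE (a lie) because Olivia is a knave and Uma is a knight.
- Uma (knight) says "Either Uma or Olivia is a knight, but not both" - this is TRUE because Uma is a knight and Olivia is a knave.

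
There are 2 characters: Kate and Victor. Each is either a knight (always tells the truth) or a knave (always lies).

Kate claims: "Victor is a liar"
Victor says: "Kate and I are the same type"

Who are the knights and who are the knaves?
Kate is a knight.
Victor is a knave.

Verification:
- Kate (knight) says "Victor is a liar" - this is TRUE because Victor is a knave.
- Victor (knave) says "Kate and I are the same type" - this is FALSE (a lie) because Victor is a knave and Kate is a knight.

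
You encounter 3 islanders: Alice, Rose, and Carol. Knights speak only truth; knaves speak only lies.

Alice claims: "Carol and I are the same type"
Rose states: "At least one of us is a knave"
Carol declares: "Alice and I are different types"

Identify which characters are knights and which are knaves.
Alice is a knave.
Rose is a knight.
Carol is a knight.

Verification:
- Alice (knave) says "Carol and I are the same type" - this is FALSE (a lie) because Alice is a knave and Carol is a knight.
- Rose (knight) says "At least one of us is a knave" - this is TRUE because Alice is a knave.
- Carol (knight) says "Alice and I are different types" - this is TRUE because Carol is a knight and Alice is a knave.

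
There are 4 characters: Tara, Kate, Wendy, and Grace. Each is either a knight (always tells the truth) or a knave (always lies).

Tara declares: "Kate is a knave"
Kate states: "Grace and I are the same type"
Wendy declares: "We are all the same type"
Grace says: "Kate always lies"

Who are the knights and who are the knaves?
Tara is a knight.
Kate is a knave.
Wendy is a knave.
Grace is a knight.

Verification:
- Tara (knight) says "Kate is a knave" - this is TRUE because Kate is a knave.
- Kate (knave) says "Grace and I are the same type" - this is FALSE (a lie) because Kate is a knave and Grace is a knight.
- Wendy (knave) says "We are all the same type" - this is FALSE (a lie) because Tara and Grace are knights and Kate and Wendy are knaves.
- Grace (knight) says "Kate always lies" - this is TRUE because Kate is a knave.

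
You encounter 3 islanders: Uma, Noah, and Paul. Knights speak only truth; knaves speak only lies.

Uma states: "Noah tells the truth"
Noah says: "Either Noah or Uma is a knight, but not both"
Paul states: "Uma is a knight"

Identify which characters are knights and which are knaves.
Uma is a knave.
Noah is a knave.
Paul is a knave.

Verification:
- Uma (knave) says "Noah tells the truth" - this is FALSE (a lie) because Noah is a knave.
- Noah (knave) says "Either Noah or Uma is a knight, but not both" - this is FALSE (a lie) because Noah is a knave and Uma is a knave.
- Paul (knave) says "Uma is a knight" - this is FALSE (a lie) because Uma is a knave.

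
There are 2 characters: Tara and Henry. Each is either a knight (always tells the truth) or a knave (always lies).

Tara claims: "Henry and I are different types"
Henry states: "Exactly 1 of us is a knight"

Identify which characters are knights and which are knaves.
Tara is a knave.
Henry is a knave.

Verification:
- Tara (knave) says "Henry and I are different types" - this is FALSE (a lie) because Tara is a knave and Henry is a knave.
- Henry (knave) says "Exactly 1 of us is a knight" - this is FALSE (a lie) because there are 0 knights.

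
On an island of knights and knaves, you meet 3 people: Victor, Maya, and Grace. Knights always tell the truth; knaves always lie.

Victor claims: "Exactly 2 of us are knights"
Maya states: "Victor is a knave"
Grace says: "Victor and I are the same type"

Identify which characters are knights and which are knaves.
Victor is a knight.
Maya is a knave.
Grace is a knight.

Verification:
- Victor (knight) says "Exactly 2 of us are knights" - this is TRUE because there are 2 knights.
- Maya (knave) says "Victor is a knave" - this is FALSE (a lie) because Victor is a knight.
- Grace (knight) says "Victor and I are the same type" - this is TRUE because Grace is a knight and Victor is a knight.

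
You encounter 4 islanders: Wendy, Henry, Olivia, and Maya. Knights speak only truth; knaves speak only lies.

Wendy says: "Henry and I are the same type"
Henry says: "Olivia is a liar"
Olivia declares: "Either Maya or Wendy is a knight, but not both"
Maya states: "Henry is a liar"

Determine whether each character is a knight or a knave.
Wendy is a knave.
Henry is a knight.
Olivia is a knave.
Maya is a knave.

Verification:
- Wendy (knave) says "Henry and I are the same type" - this is FALSE (a lie) because Wendy is a knave and Henry is a knight.
- Henry (knight) says "Olivia is a liar" - this is TRUE because Olivia is a knave.
- Olivia (knave) says "Either Maya or Wendy is a knight, but not both" - this is FALSE (a lie) because Maya is a knave and Wendy is a knave.
- Maya (knave) says "Henry is a liar" - this is FALSE (a lie) because Henry is a knight.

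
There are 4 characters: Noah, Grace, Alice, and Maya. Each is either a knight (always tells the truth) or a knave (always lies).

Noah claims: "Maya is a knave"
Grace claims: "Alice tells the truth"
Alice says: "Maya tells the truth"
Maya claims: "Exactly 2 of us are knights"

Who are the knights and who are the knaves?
Noah is a knight.
Grace is a knave.
Alice is a knave.
Maya is a knave.

Verification:
- Noah (knight) says "Maya is a knave" - this is TRUE because Maya is a knave.
- Grace (knave) says "Alice tells the truth" - this is FALSE (a lie) because Alice is a knave.
- Alice (knave) says "Maya tells the truth" - this is FALSE (a lie) because Maya is a knave.
- Maya (knave) says "Exactly 2 of us are knights" - this is FALSE (a lie) because there are 1 knights.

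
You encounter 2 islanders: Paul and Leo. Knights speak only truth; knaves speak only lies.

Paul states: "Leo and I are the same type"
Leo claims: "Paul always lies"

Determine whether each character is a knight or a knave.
Paul is a knave.
Leo is a knight.

Verification:
- Paul (knave) says "Leo and I are the same type" - this is FALSE (a lie) because Paul is a knave and Leo is a knight.
- Leo (knight) says "Paul always lies" - this is TRUE because Paul is a knave.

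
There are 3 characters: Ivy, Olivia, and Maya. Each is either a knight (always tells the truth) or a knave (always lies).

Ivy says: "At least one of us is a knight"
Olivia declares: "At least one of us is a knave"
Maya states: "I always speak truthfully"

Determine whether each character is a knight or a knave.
Ivy is a knight.
Olivia is a knight.
Maya is a knave.

Verification:
- Ivy (knight) says "At least one of us is a knight" - this is TRUE because Ivy and Olivia are knights.
- Olivia (knight) says "At least one of us is a knave" - this is TRUE because Maya is a knave.
- Maya (knave) says "I always speak truthfully" - this is FALSE (a lie) because Maya is a knave.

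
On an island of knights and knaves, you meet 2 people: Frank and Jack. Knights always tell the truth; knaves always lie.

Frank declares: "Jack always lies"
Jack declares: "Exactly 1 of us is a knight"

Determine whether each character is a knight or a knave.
Frank is a knave.
Jack is a knight.

Verification:
- Frank (knave) says "Jack always lies" - this is FALSE (a lie) because Jack is a knight.
- Jack (knight) says "Exactly 1 of us is a knight" - this is TRUE because there are 1 knights.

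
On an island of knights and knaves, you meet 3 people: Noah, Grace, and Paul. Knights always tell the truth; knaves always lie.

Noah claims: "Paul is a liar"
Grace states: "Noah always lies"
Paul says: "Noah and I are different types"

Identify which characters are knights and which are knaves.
Noah is a knave.
Grace is a knight.
Paul is a knight.

Verification:
- Noah (knave) says "Paul is a liar" - this is FALSE (a lie) because Paul is a knight.
- Grace (knight) says "Noah always lies" - this is TRUE because Noah is a knave.
- Paul (knight) says "Noah and I are different types" - this is TRUE because Paul is a knight and Noah is a knave.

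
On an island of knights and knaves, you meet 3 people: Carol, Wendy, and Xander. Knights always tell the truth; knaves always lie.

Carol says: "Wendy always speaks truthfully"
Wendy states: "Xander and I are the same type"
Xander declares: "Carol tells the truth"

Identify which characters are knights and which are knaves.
Carol is a knight.
Wendy is a knight.
Xander is a knight.

Verification:
- Carol (knight) says "Wendy always speaks truthfully" - this is TRUE because Wendy is a knight.
- Wendy (knight) says "Xander and I are the same type" - this is TRUE because Wendy is a knight and Xander is a knight.
- Xander (knight) says "Carol tells the truth" - this is TRUE because Carol is a knight.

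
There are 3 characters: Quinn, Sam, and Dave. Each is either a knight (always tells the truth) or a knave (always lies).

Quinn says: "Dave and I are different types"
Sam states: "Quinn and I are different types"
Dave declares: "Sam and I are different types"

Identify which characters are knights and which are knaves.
Quinn is a knave.
Sam is a knave.
Dave is a knave.

Verification:
- Quinn (knave) says "Dave and I are different types" - this is FALSE (a lie) because Quinn is a knave and Dave is a knave.
- Sam (knave) says "Quinn and I are different types" - this is FALSE (a lie) because Sam is a knave and Quinn is a knave.
- Dave (knave) says "Sam and I are different types" - this is FALSE (a lie) because Dave is a knave and Sam is a knave.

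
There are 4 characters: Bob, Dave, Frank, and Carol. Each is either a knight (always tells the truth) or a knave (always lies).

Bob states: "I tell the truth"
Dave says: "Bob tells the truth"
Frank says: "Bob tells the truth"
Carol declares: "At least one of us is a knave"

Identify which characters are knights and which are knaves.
Bob is a knave.
Dave is a knave.
Frank is a knave.
Carol is a knight.

Verification:
- Bob (knave) says "I tell the truth" - this is FALSE (a lie) because Bob is a knave.
- Dave (knave) says "Bob tells the truth" - this is FALSE (a lie) because Bob is a knave.
- Frank (knave) says "Bob tells the truth" - this is FALSE (a lie) because Bob is a knave.
- Carol (knight) says "At least one of us is a knave" - this is TRUE because Bob, Dave, and Frank are knaves.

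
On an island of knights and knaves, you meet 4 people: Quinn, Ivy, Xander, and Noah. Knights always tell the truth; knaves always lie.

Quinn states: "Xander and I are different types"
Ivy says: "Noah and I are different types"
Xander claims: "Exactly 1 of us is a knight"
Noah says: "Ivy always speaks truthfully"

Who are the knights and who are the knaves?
Quinn is a knave.
Ivy is a knave.
Xander is a knave.
Noah is a knave.

Verification:
- Quinn (knave) says "Xander and I are different types" - this is FALSE (a lie) because Quinn is a knave and Xander is a knave.
- Ivy (knave) says "Noah and I are different types" - this is FALSE (a lie) because Ivy is a knave and Noah is a knave.
- Xander (knave) says "Exactly 1 of us is a knight" - this is FALSE (a lie) because there are 0 knights.
- Noah (knave) says "Ivy always speaks truthfully" - this is FALSE (a lie) because Ivy is a knave.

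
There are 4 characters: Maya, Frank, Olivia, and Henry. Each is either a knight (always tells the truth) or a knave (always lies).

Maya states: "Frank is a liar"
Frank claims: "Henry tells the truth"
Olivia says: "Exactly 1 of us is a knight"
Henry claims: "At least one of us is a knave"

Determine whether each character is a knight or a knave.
Maya is a knave.
Frank is a knight.
Olivia is a knave.
Henry is a knight.

Verification:
- Maya (knave) says "Frank is a liar" - this is FALSE (a lie) because Frank is a knight.
- Frank (knight) says "Henry tells the truth" - this is TRUE because Henry is a knight.
- Olivia (knave) says "Exactly 1 of us is a knight" - this is FALSE (a lie) because there are 2 knights.
- Henry (knight) says "At least one of us is a knave" - this is TRUE because Maya and Olivia are knaves.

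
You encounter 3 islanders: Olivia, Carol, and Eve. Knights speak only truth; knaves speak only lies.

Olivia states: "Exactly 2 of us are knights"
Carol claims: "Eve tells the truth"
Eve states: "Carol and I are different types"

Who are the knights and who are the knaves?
Olivia is a knave.
Carol is a knave.
Eve is a knave.

Verification:
- Olivia (knave) says "Exactly 2 of us are knights" - this is FALSE (a lie) because there are 0 knights.
- Carol (knave) says "Eve tells the truth" - this is FALSE (a lie) because Eve is a knave.
- Eve (knave) says "Carol and I are different types" - this is FALSE (a lie) because Eve is a knave and Carol is a knave.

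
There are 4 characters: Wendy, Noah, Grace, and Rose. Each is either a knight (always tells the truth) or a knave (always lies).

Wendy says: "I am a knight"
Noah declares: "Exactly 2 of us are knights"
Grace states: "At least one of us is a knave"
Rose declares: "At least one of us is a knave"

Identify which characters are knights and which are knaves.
Wendy is a knight.
Noah is a knave.
Grace is a knight.
Rose is a knight.

Verification:
- Wendy (knight) says "I am a knight" - this is TRUE because Wendy is a knight.
- Noah (knave) says "Exactly 2 of us are knights" - this is FALSE (a lie) because there are 3 knights.
- Grace (knight) says "At least one of us is a knave" - this is TRUE because Noah is a knave.
- Rose (knight) says "At least one of us is a knave" - this is TRUE because Noah is a knave.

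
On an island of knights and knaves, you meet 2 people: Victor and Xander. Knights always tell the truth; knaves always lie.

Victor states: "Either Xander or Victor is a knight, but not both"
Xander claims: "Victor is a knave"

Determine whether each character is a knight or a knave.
Victor is a knight.
Xander is a knave.

Verification:
- Victor (knight) says "Either Xander or Victor is a knight, but not both" - this is TRUE because Xander is a knave and Victor is a knight.
- Xander (knave) says "Victor is a knave" - this is FALSE (a lie) because Victor is a knight.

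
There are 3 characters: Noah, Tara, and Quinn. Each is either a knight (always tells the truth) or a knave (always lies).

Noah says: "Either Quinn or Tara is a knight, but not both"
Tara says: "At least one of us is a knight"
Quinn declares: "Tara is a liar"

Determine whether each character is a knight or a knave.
Noah is a knight.
Tara is a knight.
Quinn is a knave.

Verification:
- Noah (knight) says "Either Quinn or Tara is a knight, but not both" - this is TRUE because Quinn is a knave and Tara is a knight.
- Tara (knight) says "At least one of us is a knight" - this is TRUE because Noah and Tara are knights.
- Quinn (knave) says "Tara is a liar" - this is FALSE (a lie) because Tara is a knight.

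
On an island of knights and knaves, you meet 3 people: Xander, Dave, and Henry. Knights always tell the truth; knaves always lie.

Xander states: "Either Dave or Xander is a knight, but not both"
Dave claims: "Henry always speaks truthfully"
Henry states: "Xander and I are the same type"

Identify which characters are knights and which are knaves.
Xander is a knight.
Dave is a knave.
Henry is a knave.

Verification:
- Xander (knight) says "Either Dave or Xander is a knight, but not both" - this is TRUE because Dave is a knave and Xander is a knight.
- Dave (knave) says "Henry always speaks truthfully" - this is FALSE (a lie) because Henry is a knave.
- Henry (knave) says "Xander and I are the same type" - this is FALSE (a lie) because Henry is a knave and Xander is a knight.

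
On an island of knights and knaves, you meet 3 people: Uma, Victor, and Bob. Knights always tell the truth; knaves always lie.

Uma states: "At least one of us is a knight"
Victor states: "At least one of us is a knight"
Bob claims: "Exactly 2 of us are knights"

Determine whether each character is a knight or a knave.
Uma is a knave.
Victor is a knave.
Bob is a knave.

Verification:
- Uma (knave) says "At least one of us is a knight" - this is FALSE (a lie) because no one is a knight.
- Victor (knave) says "At least one of us is a knight" - this is FALSE (a lie) because no one is a knight.
- Bob (knave) says "Exactly 2 of us are knights" - this is FALSE (a lie) because there are 0 knights.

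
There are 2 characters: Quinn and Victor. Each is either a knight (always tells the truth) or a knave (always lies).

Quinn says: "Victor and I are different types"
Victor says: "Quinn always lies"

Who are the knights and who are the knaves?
Quinn is a knight.
Victor is a knave.

Verification:
- Quinn (knight) says "Victor and I are different types" - this is TRUE because Quinn is a knight and Victor is a knave.
- Victor (knave) says "Quinn always lies" - this is FALSE (a lie) because Quinn is a knight.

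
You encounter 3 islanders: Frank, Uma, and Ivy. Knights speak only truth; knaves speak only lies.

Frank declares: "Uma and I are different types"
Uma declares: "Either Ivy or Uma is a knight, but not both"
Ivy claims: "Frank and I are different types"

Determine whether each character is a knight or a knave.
Frank is a knave.
Uma is a knave.
Ivy is a knave.

Verification:
- Frank (knave) says "Uma and I are different types" - this is FALSE (a lie) because Frank is a knave and Uma is a knave.
- Uma (knave) says "Either Ivy or Uma is a knight, but not both" - this is FALSE (a lie) because Ivy is a knave and Uma is a knave.
- Ivy (knave) says "Frank and I are different types" - this is FALSE (a lie) because Ivy is a knave and Frank is a knave.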